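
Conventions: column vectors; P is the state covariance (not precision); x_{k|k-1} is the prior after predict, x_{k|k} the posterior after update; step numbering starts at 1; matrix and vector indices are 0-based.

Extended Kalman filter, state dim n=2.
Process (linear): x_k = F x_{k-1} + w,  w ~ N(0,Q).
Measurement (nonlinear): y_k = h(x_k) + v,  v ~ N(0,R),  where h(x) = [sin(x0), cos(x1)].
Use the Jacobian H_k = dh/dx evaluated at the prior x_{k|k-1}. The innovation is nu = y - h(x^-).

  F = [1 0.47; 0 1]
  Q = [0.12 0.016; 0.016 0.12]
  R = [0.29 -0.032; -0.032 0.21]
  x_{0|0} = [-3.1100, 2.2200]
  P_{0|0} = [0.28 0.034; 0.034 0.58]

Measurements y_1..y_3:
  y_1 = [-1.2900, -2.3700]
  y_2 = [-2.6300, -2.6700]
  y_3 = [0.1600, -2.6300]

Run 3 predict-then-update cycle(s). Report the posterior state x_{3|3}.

step 1: x^-=[-2.0666, 2.2200]  P^-=[0.5601 0.3226; 0.3226 0.7000]  H_jac=[-0.4757 0.0000; 0.0000 -0.7966]  S=[0.4168 0.0903; 0.0903 0.6542]  K=[-0.5713 -0.3140; -0.1893 -0.8263]  nu=[-0.4104, -1.7654]  x^+=[-1.2778, 3.7564]  P^+=[0.3272 0.0598; 0.0598 0.2102]
step 2: x^-=[0.4878, 3.7564]  P^-=[0.5498 0.1746; 0.1746 0.3302]  H_jac=[0.8834 0.0000; 0.0000 0.5768]  S=[0.7191 0.0570; 0.0570 0.3199]  K=[0.6598 0.1974; 0.1697 0.5652]  nu=[-3.0986, -1.8531]  x^+=[-1.9226, 2.1830]  P^+=[0.2095 0.0352; 0.0352 0.1964]
step 3: x^-=[-0.8966, 2.1830]  P^-=[0.4060 0.1435; 0.1435 0.3164]  H_jac=[0.6243 0.0000; 0.0000 -0.8184]  S=[0.4482 -0.1053; -0.1053 0.4219]  K=[0.5312 -0.1458; 0.0592 -0.5989]  nu=[0.9412, -2.0553]  x^+=[-0.0969, 3.4697]  P^+=[0.2542 0.0582; 0.0582 0.1560]

x_post = [-0.0969, 3.4697]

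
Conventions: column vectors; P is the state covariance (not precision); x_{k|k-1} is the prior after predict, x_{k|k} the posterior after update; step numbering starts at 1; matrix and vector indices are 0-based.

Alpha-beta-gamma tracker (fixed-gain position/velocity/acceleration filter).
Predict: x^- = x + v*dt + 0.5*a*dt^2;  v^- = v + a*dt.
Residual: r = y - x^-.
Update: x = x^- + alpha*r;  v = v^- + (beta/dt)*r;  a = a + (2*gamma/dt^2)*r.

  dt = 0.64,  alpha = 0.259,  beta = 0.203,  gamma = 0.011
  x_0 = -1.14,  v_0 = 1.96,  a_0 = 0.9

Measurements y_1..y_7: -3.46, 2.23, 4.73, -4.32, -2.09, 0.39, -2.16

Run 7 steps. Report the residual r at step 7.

step 1: x_pred=0.2987  r=-3.7587  x^+=-0.6748  v^+=1.3438  a^+=0.6981
step 2: x_pred=0.3282  r=1.9018  x^+=0.8208  v^+=2.3938  a^+=0.8003
step 3: x_pred=2.5167  r=2.2133  x^+=3.0899  v^+=3.6080  a^+=0.9191
step 4: x_pred=5.5873  r=-9.9073  x^+=3.0213  v^+=1.0538  a^+=0.3870
step 5: x_pred=3.7750  r=-5.8650  x^+=2.2560  v^+=-0.5588  a^+=0.0720
step 6: x_pred=1.9130  r=-1.5230  x^+=1.5186  v^+=-0.9958  a^+=-0.0098
step 7: x_pred=0.8792  r=-3.0392  x^+=0.0921  v^+=-1.9661  a^+=-0.1730

resid = -3.0392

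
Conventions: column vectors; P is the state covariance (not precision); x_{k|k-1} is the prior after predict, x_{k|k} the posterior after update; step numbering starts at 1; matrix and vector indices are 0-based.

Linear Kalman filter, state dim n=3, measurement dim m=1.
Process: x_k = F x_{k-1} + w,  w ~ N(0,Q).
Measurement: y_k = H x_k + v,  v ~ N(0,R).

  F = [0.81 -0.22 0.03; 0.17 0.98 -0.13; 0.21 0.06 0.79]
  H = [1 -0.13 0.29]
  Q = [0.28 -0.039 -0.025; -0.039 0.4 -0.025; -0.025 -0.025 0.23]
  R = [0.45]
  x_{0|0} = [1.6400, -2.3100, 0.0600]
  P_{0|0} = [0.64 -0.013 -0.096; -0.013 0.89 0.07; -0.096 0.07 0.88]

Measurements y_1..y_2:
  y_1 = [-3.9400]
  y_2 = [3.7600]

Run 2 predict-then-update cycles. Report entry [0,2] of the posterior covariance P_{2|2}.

P_post[0,2] = -0.1265

step 1: x^-=[1.8384, -1.9928, 0.2532]  P^-=[0.7428 -0.1423 0.0189; -0.1423 1.2702 0.0004; 0.0189 0.0004 0.7851]  S=[1.3282]  K=[0.5773; -0.2314; 0.1856]  nu=[-6.1109]  x^+=[-1.6894, -0.5787, -0.8809]  P^+=[0.3001 0.0351 -0.1234; 0.0351 1.1991 0.0574; -0.1234 0.0574 0.7393]
step 2: x^-=[-1.2676, -0.7398, -1.0854]  P^-=[0.5164 -0.2168 -0.0618; -0.2168 1.5753 0.0187; -0.0618 0.0187 0.6744]  S=[1.0688]  K=[0.4927; -0.3894; 0.1229]  nu=[5.2461]  x^+=[1.3173, -2.7827, -0.4408]  P^+=[0.2569 -0.0118 -0.1265; -0.0118 1.4132 0.0698; -0.1265 0.0698 0.6582]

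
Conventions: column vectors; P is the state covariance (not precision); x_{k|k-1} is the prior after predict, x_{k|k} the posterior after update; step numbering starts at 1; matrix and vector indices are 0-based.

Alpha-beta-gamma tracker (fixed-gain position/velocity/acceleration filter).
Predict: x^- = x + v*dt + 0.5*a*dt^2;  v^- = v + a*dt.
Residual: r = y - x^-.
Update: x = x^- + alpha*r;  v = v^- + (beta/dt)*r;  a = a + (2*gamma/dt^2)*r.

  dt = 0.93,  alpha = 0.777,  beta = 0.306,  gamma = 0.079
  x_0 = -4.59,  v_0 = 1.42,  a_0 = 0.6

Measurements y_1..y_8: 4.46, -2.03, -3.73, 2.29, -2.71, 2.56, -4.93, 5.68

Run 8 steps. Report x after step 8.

step 1: x_pred=-3.0099  r=7.4699  x^+=2.7942  v^+=4.4358  a^+=1.9646
step 2: x_pred=7.7691  r=-9.7991  x^+=0.1552  v^+=3.0387  a^+=0.1745
step 3: x_pred=3.0567  r=-6.7867  x^+=-2.2166  v^+=0.9680  a^+=-1.0653
step 4: x_pred=-1.7771  r=4.0671  x^+=1.3830  v^+=1.3154  a^+=-0.3223
step 5: x_pred=2.4670  r=-5.1770  x^+=-1.5555  v^+=-0.6877  a^+=-1.2681
step 6: x_pred=-2.7435  r=5.3035  x^+=1.3773  v^+=-0.1220  a^+=-0.2992
step 7: x_pred=1.1345  r=-6.0645  x^+=-3.5776  v^+=-2.3957  a^+=-1.4071
step 8: x_pred=-6.4141  r=12.0941  x^+=2.9830  v^+=0.2751  a^+=0.8023

x_post = 2.9830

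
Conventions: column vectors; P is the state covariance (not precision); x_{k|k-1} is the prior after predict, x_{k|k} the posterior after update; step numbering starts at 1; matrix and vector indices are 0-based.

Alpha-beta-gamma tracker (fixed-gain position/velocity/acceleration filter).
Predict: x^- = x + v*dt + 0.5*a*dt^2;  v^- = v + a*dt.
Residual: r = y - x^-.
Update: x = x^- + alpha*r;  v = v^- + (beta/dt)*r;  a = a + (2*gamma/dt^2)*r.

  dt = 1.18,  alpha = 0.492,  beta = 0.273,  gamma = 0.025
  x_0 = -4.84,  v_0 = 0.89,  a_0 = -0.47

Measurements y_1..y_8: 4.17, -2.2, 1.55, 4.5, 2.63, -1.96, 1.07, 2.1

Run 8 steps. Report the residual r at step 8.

resid = 4.0158

step 1: x_pred=-4.1170  r=8.2870  x^+=-0.0398  v^+=2.2526  a^+=-0.1724
step 2: x_pred=2.4983  r=-4.6983  x^+=0.1867  v^+=0.9622  a^+=-0.3411
step 3: x_pred=1.0847  r=0.4653  x^+=1.3136  v^+=0.6673  a^+=-0.3244
step 4: x_pred=1.8752  r=2.6248  x^+=3.1666  v^+=0.8918  a^+=-0.2302
step 5: x_pred=4.0587  r=-1.4287  x^+=3.3558  v^+=0.2897  a^+=-0.2815
step 6: x_pred=3.5016  r=-5.4616  x^+=0.8145  v^+=-1.3060  a^+=-0.4776
step 7: x_pred=-1.0591  r=2.1291  x^+=-0.0116  v^+=-1.3770  a^+=-0.4011
step 8: x_pred=-1.9158  r=4.0158  x^+=0.0600  v^+=-0.9213  a^+=-0.2569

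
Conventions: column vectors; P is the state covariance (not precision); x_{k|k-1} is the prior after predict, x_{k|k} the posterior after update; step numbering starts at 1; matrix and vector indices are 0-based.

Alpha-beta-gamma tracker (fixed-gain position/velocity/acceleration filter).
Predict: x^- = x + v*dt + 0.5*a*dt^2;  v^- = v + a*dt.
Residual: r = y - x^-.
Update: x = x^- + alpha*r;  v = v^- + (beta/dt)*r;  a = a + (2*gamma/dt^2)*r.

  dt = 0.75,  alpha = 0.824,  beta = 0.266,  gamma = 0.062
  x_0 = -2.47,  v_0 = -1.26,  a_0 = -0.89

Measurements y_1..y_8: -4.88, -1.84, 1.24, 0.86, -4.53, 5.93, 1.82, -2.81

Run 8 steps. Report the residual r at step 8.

resid = -7.4254

step 1: x_pred=-3.6653  r=-1.2147  x^+=-4.6662  v^+=-2.3583  a^+=-1.1578
step 2: x_pred=-6.7606  r=4.9206  x^+=-2.7060  v^+=-1.4815  a^+=-0.0731
step 3: x_pred=-3.8377  r=5.0777  x^+=0.3463  v^+=0.2646  a^+=1.0463
step 4: x_pred=0.8391  r=0.0209  x^+=0.8563  v^+=1.0568  a^+=1.0509
step 5: x_pred=1.9444  r=-6.4744  x^+=-3.3905  v^+=-0.4513  a^+=-0.3764
step 6: x_pred=-3.8348  r=9.7648  x^+=4.2114  v^+=2.7297  a^+=1.7763
step 7: x_pred=6.7582  r=-4.9382  x^+=2.6891  v^+=2.3104  a^+=0.6877
step 8: x_pred=4.6154  r=-7.4254  x^+=-1.5031  v^+=0.1927  a^+=-0.9492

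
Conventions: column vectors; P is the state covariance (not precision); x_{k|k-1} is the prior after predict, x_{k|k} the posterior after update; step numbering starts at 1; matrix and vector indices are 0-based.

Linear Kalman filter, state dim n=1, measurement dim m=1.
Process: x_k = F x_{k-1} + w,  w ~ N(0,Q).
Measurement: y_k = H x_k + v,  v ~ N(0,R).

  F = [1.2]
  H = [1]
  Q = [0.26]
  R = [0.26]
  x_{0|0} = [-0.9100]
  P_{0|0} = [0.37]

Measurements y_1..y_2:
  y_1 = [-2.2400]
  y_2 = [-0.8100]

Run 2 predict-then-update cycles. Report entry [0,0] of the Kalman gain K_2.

step 1: x^-=[-1.0920]  P^-=[0.7928]  S=[1.0528]  K=[0.7530]  nu=[-1.1480]  x^+=[-1.9565]  P^+=[0.1958]
step 2: x^-=[-2.3478]  P^-=[0.5419]  S=[0.8019]  K=[0.6758]  nu=[1.5378]  x^+=[-1.3086]  P^+=[0.1757]

K[0,0] = 0.6758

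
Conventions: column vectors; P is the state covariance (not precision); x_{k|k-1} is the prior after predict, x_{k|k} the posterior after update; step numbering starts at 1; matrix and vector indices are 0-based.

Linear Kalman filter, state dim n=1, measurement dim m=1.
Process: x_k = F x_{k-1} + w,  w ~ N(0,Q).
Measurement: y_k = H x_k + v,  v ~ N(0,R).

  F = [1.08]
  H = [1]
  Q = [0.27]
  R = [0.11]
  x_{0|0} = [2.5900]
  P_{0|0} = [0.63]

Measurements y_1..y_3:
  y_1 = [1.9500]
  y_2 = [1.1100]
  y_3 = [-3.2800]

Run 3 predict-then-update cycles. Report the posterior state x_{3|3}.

step 1: x^-=[2.7972]  P^-=[1.0048]  S=[1.1148]  K=[0.9013]  nu=[-0.8472]  x^+=[2.0336]  P^+=[0.0991]
step 2: x^-=[2.1963]  P^-=[0.3856]  S=[0.4956]  K=[0.7781]  nu=[-1.0863]  x^+=[1.3511]  P^+=[0.0856]
step 3: x^-=[1.4592]  P^-=[0.3698]  S=[0.4798]  K=[0.7708]  nu=[-4.7392]  x^+=[-2.1936]  P^+=[0.0848]

x_post = [-2.1936]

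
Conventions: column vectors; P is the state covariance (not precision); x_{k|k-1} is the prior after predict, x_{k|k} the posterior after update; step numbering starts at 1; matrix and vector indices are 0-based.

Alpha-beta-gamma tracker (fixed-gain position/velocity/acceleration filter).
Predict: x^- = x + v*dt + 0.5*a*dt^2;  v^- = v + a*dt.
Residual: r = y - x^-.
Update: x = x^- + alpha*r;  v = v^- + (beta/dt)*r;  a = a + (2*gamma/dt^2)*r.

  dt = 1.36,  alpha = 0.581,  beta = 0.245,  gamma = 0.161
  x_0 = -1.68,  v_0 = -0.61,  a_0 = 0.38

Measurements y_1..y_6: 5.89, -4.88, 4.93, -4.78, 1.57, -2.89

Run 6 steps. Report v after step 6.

step 1: x_pred=-2.1582  r=8.0482  x^+=2.5178  v^+=1.3567  a^+=1.7811
step 2: x_pred=6.0100  r=-10.8900  x^+=-0.3171  v^+=1.8172  a^+=-0.1147
step 3: x_pred=2.0482  r=2.8818  x^+=3.7225  v^+=2.1803  a^+=0.3870
step 4: x_pred=7.0455  r=-11.8255  x^+=0.1749  v^+=0.5762  a^+=-1.6718
step 5: x_pred=-0.5875  r=2.1575  x^+=0.6660  v^+=-1.3087  a^+=-1.2962
step 6: x_pred=-2.3126  r=-0.5774  x^+=-2.6481  v^+=-3.1755  a^+=-1.3967

v_post = -3.1755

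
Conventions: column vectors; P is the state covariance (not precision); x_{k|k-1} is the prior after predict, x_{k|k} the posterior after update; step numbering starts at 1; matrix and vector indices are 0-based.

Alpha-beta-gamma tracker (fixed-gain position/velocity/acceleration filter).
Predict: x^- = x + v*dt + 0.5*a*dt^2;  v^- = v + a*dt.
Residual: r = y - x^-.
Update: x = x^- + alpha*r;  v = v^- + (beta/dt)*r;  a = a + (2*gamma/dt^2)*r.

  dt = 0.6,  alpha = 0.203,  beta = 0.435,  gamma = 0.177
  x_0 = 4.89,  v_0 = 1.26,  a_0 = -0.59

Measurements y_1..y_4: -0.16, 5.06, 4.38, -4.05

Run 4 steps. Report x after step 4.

step 1: x_pred=5.5398  r=-5.6998  x^+=4.3827  v^+=-3.2264  a^+=-6.1948
step 2: x_pred=1.3319  r=3.7281  x^+=2.0887  v^+=-4.2403  a^+=-2.5288
step 3: x_pred=-0.9107  r=5.2907  x^+=0.1633  v^+=-1.9219  a^+=2.6737
step 4: x_pred=-0.5085  r=-3.5415  x^+=-1.2275  v^+=-2.8852  a^+=-0.8087

x_post = -1.2275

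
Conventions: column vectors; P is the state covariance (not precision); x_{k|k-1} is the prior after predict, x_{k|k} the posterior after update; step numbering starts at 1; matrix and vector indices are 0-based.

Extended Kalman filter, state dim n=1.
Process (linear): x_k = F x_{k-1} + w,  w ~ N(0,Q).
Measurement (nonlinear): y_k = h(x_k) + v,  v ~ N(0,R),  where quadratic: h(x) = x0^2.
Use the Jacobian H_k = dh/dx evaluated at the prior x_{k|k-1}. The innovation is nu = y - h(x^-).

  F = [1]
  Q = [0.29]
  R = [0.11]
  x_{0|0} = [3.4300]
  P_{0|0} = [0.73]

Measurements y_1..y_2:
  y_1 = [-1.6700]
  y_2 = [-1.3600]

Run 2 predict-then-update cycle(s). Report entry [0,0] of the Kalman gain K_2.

step 1: x^-=[3.4300]  P^-=[1.0200]  H_jac=[6.8600]  S=[48.1108]  K=[0.1454]  nu=[-13.4349]  x^+=[1.4760]  P^+=[0.0023]
step 2: x^-=[1.4760]  P^-=[0.2923]  H_jac=[2.9521]  S=[2.6576]  K=[0.3247]  nu=[-3.5387]  x^+=[0.3269]  P^+=[0.0121]

K[0,0] = 0.3247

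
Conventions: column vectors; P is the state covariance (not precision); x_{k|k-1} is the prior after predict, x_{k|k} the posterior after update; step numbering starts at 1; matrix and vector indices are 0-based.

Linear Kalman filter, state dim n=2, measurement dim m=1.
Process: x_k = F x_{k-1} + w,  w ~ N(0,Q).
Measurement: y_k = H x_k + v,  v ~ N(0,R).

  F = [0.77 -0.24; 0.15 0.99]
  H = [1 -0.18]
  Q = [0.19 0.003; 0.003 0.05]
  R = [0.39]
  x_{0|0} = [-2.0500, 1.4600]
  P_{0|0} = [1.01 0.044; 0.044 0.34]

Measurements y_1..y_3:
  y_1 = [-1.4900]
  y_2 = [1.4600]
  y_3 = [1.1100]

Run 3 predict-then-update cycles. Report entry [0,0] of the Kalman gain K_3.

step 1: x^-=[-1.9289, 1.1379]  P^-=[0.7922 0.0708; 0.0708 0.4190]  S=[1.1702]  K=[0.6660; -0.0039]  nu=[0.6437]  x^+=[-1.5002, 1.1354]  P^+=[0.2730 0.0739; 0.0739 0.4190]
step 2: x^-=[-1.4276, 0.8990]  P^-=[0.3487 -0.0114; -0.0114 0.4888]  S=[0.7586]  K=[0.4624; -0.1309]  nu=[3.0494]  x^+=[-0.0177, 0.4997]  P^+=[0.1865 0.0346; 0.0346 0.4758]
step 3: x^-=[-0.1336, 0.4921]  P^-=[0.3152 -0.0634; -0.0634 0.5308]  S=[0.7452]  K=[0.4383; -0.2132]  nu=[1.3321]  x^+=[0.4503, 0.2080]  P^+=[0.1721 0.0063; 0.0063 0.4969]

K[0,0] = 0.4383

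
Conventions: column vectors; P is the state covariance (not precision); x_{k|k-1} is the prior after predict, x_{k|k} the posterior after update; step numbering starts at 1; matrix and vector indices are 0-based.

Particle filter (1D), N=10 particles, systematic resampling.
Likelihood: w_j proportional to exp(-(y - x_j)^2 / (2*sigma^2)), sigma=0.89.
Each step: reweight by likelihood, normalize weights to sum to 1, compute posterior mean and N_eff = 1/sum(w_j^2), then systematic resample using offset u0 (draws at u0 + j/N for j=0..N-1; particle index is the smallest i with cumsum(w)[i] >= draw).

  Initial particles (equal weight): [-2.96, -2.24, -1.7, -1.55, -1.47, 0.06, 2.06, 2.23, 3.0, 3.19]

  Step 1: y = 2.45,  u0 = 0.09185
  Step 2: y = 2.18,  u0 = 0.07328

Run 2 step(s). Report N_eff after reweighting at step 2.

N_eff = 9.4023

step 1: w=[0.0000, 0.0000, 0.0000, 0.0000, 0.0000, 0.0079, 0.2641, 0.2820, 0.2402, 0.2058]  mean=2.5503  Neff=4.0101  idx=[6, 6, 7, 7, 7, 8, 8, 8, 9, 9]
step 2: w=[0.1240, 0.1240, 0.1250, 0.1250, 0.1250, 0.0819, 0.0819, 0.0819, 0.0657, 0.0657]  mean=2.5032  Neff=9.4023  idx=[0, 1, 2, 3, 3, 4, 5, 6, 8, 9]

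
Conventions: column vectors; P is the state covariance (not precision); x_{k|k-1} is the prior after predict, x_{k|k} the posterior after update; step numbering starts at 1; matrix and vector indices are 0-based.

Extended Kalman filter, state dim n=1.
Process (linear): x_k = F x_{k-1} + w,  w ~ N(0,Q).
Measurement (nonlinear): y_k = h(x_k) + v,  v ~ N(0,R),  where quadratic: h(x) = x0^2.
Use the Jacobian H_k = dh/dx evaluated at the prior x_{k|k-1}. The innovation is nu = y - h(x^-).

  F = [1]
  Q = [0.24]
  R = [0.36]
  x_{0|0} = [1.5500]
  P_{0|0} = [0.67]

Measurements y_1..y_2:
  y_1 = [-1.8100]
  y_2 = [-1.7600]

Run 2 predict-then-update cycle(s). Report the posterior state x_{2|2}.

step 1: x^-=[1.5500]  P^-=[0.9100]  H_jac=[3.1000]  S=[9.1051]  K=[0.3098]  nu=[-4.2125]  x^+=[0.2449]  P^+=[0.0360]
step 2: x^-=[0.2449]  P^-=[0.2760]  H_jac=[0.4897]  S=[0.4262]  K=[0.3171]  nu=[-1.8200]  x^+=[-0.3323]  P^+=[0.2331]

x_post = [-0.3323]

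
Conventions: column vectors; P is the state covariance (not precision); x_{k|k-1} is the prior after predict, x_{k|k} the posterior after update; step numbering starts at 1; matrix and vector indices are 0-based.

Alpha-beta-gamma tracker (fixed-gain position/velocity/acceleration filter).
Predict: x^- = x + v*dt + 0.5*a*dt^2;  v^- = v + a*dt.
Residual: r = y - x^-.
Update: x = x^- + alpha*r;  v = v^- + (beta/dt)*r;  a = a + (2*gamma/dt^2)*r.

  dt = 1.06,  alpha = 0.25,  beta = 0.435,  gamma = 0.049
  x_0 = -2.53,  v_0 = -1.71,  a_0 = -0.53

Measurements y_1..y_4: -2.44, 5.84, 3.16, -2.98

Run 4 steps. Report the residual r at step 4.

resid = -9.8304

step 1: x_pred=-4.6404  r=2.2004  x^+=-4.0903  v^+=-1.3688  a^+=-0.3381
step 2: x_pred=-5.7312  r=11.5712  x^+=-2.8384  v^+=3.0213  a^+=0.6711
step 3: x_pred=0.7413  r=2.4187  x^+=1.3460  v^+=4.7253  a^+=0.8821
step 4: x_pred=6.8504  r=-9.8304  x^+=4.3928  v^+=1.6262  a^+=0.0247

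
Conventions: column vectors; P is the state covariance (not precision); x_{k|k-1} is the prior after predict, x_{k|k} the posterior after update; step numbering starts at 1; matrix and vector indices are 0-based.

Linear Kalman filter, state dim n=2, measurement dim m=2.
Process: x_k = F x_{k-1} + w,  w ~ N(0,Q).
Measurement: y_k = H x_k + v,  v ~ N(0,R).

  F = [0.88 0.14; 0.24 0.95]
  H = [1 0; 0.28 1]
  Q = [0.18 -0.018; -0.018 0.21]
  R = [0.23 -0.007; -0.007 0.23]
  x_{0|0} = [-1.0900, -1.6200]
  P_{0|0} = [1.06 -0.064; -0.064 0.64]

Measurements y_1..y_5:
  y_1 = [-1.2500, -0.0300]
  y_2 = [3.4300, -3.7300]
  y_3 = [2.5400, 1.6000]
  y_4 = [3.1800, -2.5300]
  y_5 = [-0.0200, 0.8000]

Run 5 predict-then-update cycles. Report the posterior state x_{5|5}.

x_post = [0.9097, -0.1597]

step 1: x^-=[-1.1860, -1.8006]  P^-=[0.9976 0.2353; 0.2353 0.8195]  S=[1.2276 0.5077; 0.5077 1.2595]  K=[0.7724 0.0973; -0.1188 0.7509]  nu=[-0.0640, 2.1027]  x^+=[-1.0309, -0.2142]  P^+=[0.1770 -0.0326; -0.0326 0.1827]
step 2: x^-=[-0.9371, -0.4509]  P^-=[0.3126 0.0153; 0.0153 0.3702]  S=[0.5426 0.0959; 0.0959 0.6333]  K=[0.5625 0.0773; -0.0783 0.6032]  nu=[4.3671, -3.0167]  x^+=[1.2860, -2.6125]  P^+=[0.1288 -0.0222; -0.0222 0.1455]
step 3: x^-=[0.7660, -2.1732]  P^-=[0.2771 0.0092; 0.0092 0.3386]  S=[0.5071 0.0798; 0.0798 0.5955]  K=[0.5348 0.0741; -0.0735 0.5828]  nu=[1.7740, 3.5587]  x^+=[1.9785, -0.2296]  P^+=[0.1225 -0.0210; -0.0210 0.1404]
step 4: x^-=[1.7089, 0.2567]  P^-=[0.2724 0.0083; 0.0083 0.3342]  S=[0.5024 0.0776; 0.0776 0.5902]  K=[0.5309 0.0735; -0.0730 0.5798]  nu=[1.4711, -3.2652]  x^+=[2.2498, -1.7439]  P^+=[0.1216 -0.0209; -0.0209 0.1397]
step 5: x^-=[1.7357, -1.1167]  P^-=[0.2718 0.0081; 0.0081 0.3336]  S=[0.5018 0.0772; 0.0772 0.5894]  K=[0.5303 0.0734; -0.0730 0.5793]  nu=[-1.7557, 1.4307]  x^+=[0.9097, -0.1597]  P^+=[0.1215 -0.0208; -0.0208 0.1396]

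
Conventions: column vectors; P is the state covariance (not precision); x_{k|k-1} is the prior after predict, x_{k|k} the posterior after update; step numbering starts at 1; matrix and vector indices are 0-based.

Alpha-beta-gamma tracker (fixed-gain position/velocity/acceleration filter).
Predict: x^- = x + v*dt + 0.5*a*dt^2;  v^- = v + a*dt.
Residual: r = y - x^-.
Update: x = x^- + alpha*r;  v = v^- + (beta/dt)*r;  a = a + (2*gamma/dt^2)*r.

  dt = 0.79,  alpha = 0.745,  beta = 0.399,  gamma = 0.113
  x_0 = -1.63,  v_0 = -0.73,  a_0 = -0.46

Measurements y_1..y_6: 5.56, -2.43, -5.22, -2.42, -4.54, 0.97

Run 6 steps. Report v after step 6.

v_post = 1.0821

step 1: x_pred=-2.3502  r=7.9102  x^+=3.5429  v^+=2.9018  a^+=2.4045
step 2: x_pred=6.5856  r=-9.0156  x^+=-0.1310  v^+=0.2479  a^+=-0.8603
step 3: x_pred=-0.2037  r=-5.0163  x^+=-3.9408  v^+=-2.9653  a^+=-2.6768
step 4: x_pred=-7.1187  r=4.6987  x^+=-3.6182  v^+=-2.7068  a^+=-0.9753
step 5: x_pred=-6.0609  r=1.5209  x^+=-4.9278  v^+=-2.7092  a^+=-0.4245
step 6: x_pred=-7.2005  r=8.1705  x^+=-1.1135  v^+=1.0821  a^+=2.5342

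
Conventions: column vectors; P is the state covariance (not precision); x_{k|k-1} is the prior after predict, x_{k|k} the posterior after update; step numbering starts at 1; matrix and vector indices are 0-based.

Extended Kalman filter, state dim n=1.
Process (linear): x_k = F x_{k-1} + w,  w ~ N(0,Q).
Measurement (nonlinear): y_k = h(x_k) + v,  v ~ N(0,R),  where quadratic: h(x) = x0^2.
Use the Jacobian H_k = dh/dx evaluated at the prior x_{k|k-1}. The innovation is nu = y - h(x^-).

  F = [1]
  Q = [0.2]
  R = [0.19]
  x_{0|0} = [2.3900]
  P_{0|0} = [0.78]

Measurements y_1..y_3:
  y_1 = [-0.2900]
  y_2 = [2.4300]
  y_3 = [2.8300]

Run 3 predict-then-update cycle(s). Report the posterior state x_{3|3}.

step 1: x^-=[2.3900]  P^-=[0.9800]  H_jac=[4.7800]  S=[22.5814]  K=[0.2074]  nu=[-6.0021]  x^+=[1.1449]  P^+=[0.0082]
step 2: x^-=[1.1449]  P^-=[0.2082]  H_jac=[2.2898]  S=[1.2819]  K=[0.3720]  nu=[1.1192]  x^+=[1.5612]  P^+=[0.0309]
step 3: x^-=[1.5612]  P^-=[0.2309]  H_jac=[3.1225]  S=[2.4409]  K=[0.2953]  nu=[0.3926]  x^+=[1.6772]  P^+=[0.0180]

x_post = [1.6772]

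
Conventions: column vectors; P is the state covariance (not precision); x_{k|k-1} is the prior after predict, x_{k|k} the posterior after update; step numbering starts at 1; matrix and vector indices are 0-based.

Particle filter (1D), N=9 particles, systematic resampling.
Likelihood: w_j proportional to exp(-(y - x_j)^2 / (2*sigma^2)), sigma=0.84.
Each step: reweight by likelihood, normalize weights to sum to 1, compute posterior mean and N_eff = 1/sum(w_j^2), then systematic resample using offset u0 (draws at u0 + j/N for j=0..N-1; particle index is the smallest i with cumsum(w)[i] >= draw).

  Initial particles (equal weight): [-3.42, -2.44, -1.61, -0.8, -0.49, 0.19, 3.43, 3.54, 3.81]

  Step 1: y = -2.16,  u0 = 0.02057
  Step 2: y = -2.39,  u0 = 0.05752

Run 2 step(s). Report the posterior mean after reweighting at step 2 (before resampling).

step 1: w=[0.1296, 0.3775, 0.3221, 0.1076, 0.0553, 0.0080, 0.0000, 0.0000, 0.0000]  mean=-1.9944  Neff=3.6008  idx=[0, 1, 1, 1, 1, 2, 2, 2, 3]
step 2: w=[0.0717, 0.1517, 0.1517, 0.1517, 0.1517, 0.0987, 0.0987, 0.0987, 0.0253]  mean=-2.2228  Neff=7.8695  idx=[0, 1, 2, 3, 3, 4, 5, 6, 7]

post_mean = -2.2228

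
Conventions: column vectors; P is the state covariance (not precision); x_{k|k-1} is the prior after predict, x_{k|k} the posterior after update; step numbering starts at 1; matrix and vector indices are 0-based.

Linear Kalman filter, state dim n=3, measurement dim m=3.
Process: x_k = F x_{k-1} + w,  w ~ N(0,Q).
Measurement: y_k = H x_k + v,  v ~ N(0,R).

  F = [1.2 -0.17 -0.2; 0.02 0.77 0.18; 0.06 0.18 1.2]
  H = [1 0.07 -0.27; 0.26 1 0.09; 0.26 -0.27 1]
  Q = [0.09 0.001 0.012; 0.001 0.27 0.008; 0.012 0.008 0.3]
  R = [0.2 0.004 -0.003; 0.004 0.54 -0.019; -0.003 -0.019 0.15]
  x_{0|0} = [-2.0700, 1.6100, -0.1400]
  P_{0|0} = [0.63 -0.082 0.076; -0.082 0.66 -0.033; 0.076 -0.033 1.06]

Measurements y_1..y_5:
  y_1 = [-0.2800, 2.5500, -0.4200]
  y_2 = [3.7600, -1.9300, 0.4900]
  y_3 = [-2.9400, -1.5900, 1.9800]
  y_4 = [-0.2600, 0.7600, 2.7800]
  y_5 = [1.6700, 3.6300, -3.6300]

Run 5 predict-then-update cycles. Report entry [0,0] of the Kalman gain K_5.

K[0,0] = 0.5715

step 1: x^-=[-2.7297, 1.1731, -0.0024]  P^-=[1.0534 -0.1617 -0.1177; -0.1617 0.6848 0.2962; -0.1177 0.2962 1.8450]  S=[1.4210 0.0359 -0.2666; 0.0359 1.2747 0.2583; -0.2666 0.2583 1.9177]  K=[0.7953 0.0142 0.2129; -0.1612 0.5417 -0.0593; -0.2649 0.1750 0.8440]  nu=[2.3669, 2.0868, 0.6089]  x^+=[-0.6881, 1.8860, 0.2499]  P^+=[0.1554 -0.0318 -0.0197; -0.0318 0.2950 0.0692; -0.0197 0.0692 0.1479]
step 2: x^-=[-1.1963, 1.4835, 0.5980]  P^-=[0.3554 -0.0855 -0.0727; -0.0855 0.4679 0.1450; -0.0727 0.1450 0.5495]  S=[0.6195 -0.0109 -0.0931; -0.0109 1.0146 0.0328; -0.0931 0.0328 0.6535]  K=[0.6188 0.0021 0.1536; -0.1477 0.4521 -0.0492; -0.2308 0.1475 0.7117]  nu=[5.0140, -3.1562, 0.6036]  x^+=[1.9923, -0.7140, -0.5954]  P^+=[0.1205 -0.0290 -0.0180; -0.0290 0.2467 0.0586; -0.0180 0.0586 0.1252]
step 3: x^-=[2.6312, -0.6171, -0.7234]  P^-=[0.3001 -0.0743 -0.0627; -0.0743 0.4356 0.1234; -0.0627 0.1234 0.5108]  S=[0.5583 -0.0093 -0.0931; -0.0093 0.9807 0.0182; -0.0931 0.0182 0.6240]  K=[0.5825 0.0009 0.1436; -0.1401 0.4355 -0.0553; -0.2246 0.1410 0.7014]  nu=[-5.7233, -1.5919, 1.8527]  x^+=[-0.4382, -0.6111, 1.6370]  P^+=[0.1134 -0.0278 -0.0172; -0.0278 0.2379 0.0553; -0.0172 0.0553 0.1226]
step 4: x^-=[-0.7494, -0.1847, 1.8281]  P^-=[0.2884 -0.0713 -0.0601; -0.0713 0.4294 0.1185; -0.0601 0.1185 0.5055]  S=[0.5454 -0.0083 -0.0936; -0.0083 0.9745 0.0151; -0.0936 0.0151 0.6211]  K=[0.5737 0.0009 0.1414; -0.1375 0.4323 -0.0570; -0.2230 0.1395 0.7002]  nu=[0.9959, 0.9750, 1.0968]  x^+=[-0.0220, 0.0374, 2.5102]  P^+=[0.1117 -0.0274 -0.0170; -0.0274 0.2362 0.0546; -0.0170 0.0546 0.1222]
step 5: x^-=[-0.5348, 0.4802, 3.0176]  P^-=[0.2855 -0.0705 -0.0595; -0.0705 0.4282 0.1175; -0.0595 0.1175 0.5045]  S=[0.5422 -0.0080 -0.0938; -0.0080 0.9733 0.0145; -0.0938 0.0145 0.6206]  K=[0.5715 0.0009 0.1409; -0.1368 0.4317 -0.0573; -0.2226 0.1392 0.7001]  nu=[2.9860, 3.0173, -6.3789]  x^+=[0.2759, 1.7397, -1.6925]  P^+=[0.1112 -0.0273 -0.0169; -0.0273 0.2359 0.0544; -0.0169 0.0544 0.1221]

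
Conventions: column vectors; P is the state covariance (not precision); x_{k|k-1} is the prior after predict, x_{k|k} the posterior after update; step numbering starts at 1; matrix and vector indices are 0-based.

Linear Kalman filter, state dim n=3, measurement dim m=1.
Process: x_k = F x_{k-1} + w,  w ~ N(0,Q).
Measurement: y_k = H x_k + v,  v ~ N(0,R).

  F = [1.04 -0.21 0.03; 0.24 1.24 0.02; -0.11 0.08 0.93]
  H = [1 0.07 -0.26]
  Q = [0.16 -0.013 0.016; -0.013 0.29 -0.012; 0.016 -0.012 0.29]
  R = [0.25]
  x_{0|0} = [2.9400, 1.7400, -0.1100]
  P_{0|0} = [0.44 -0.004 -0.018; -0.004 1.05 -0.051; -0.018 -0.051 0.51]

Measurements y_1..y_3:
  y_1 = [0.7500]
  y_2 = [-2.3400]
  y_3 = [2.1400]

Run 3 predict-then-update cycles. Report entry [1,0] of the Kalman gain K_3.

step 1: x^-=[2.6889, 2.8610, -0.2865]  P^-=[0.6839 -0.1834 -0.0457; -0.1834 1.9249 0.0276; -0.0457 0.0276 0.7393]  S=[0.9904]  K=[0.6896; -0.0564; -0.2383]  nu=[-2.2137]  x^+=[1.1624, 2.9859, 0.2409]  P^+=[0.2130 -0.1449 0.1170; -0.1449 1.9218 0.0143; 0.1170 0.0143 0.6831]
step 2: x^-=[0.5891, 3.9863, 0.3351]  P^-=[0.5461 -0.6357 0.0731; -0.6357 3.1731 0.2451; 0.0731 0.2451 0.8764]  S=[0.7350]  K=[0.6566; -0.6494; -0.1873]  nu=[-3.1210]  x^+=[-1.4603, 6.0130, 0.9196]  P^+=[0.2292 -0.3223 0.1634; -0.3223 2.8631 0.1557; 0.1634 0.1557 0.8506]
step 3: x^-=[-2.7538, 7.1240, 1.4969]  P^-=[0.6840 -1.0905 0.0587; -1.0905 4.5234 0.5355; 0.0587 0.5355 1.0422]  S=[0.8239]  K=[0.7190; -1.1082; -0.2122]  nu=[4.7843]  x^+=[0.6860, 1.8219, 0.4816]  P^+=[0.2581 -0.4340 0.1844; -0.4340 3.5115 0.3418; 0.1844 0.3418 1.0051]

K[1,0] = -1.1082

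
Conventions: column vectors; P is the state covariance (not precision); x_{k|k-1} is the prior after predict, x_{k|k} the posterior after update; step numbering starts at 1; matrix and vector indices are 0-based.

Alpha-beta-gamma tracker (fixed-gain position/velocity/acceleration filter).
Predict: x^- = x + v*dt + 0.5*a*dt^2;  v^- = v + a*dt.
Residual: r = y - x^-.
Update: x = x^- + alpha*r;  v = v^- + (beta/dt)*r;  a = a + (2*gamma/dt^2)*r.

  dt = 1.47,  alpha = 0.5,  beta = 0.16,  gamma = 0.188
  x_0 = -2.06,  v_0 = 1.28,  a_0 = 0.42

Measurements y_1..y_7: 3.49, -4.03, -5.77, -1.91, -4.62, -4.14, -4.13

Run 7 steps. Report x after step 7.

step 1: x_pred=0.2754  r=3.2146  x^+=1.8827  v^+=2.2473  a^+=0.9793
step 2: x_pred=6.2443  r=-10.2743  x^+=1.1072  v^+=2.5686  a^+=-0.8084
step 3: x_pred=4.0096  r=-9.7796  x^+=-0.8802  v^+=0.3158  a^+=-2.5101
step 4: x_pred=-3.1279  r=1.2179  x^+=-2.5190  v^+=-3.2414  a^+=-2.2982
step 5: x_pred=-9.7669  r=5.1469  x^+=-7.1934  v^+=-6.0595  a^+=-1.4026
step 6: x_pred=-17.6163  r=13.4763  x^+=-10.8782  v^+=-6.6545  a^+=0.9423
step 7: x_pred=-19.6421  r=15.5121  x^+=-11.8861  v^+=-3.5809  a^+=3.6415

x_post = -11.8861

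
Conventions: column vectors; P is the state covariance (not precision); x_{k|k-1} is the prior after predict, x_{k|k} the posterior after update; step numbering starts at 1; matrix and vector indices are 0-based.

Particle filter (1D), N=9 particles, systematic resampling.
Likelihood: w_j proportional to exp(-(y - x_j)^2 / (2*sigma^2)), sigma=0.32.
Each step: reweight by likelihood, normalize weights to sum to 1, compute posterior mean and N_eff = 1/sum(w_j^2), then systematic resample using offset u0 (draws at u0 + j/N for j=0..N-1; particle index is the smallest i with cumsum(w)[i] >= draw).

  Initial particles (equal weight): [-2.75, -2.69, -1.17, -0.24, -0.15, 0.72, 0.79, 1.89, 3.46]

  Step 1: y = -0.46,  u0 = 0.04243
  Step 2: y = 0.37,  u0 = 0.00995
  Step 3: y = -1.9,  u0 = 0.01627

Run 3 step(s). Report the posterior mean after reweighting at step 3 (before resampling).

step 1: w=[0.0000, 0.0000, 0.0568, 0.5257, 0.4165, 0.0007, 0.0003, 0.0000, 0.0000]  mean=-0.2543  Neff=2.2075  idx=[2, 3, 3, 3, 3, 4, 4, 4, 4]
step 2: w=[0.0000, 0.0946, 0.0946, 0.0946, 0.0946, 0.1554, 0.1554, 0.1554, 0.1554]  mean=-0.1841  Neff=7.5529  idx=[1, 2, 3, 4, 5, 6, 6, 7, 8]
step 3: w=[0.1954, 0.1954, 0.1954, 0.1954, 0.0437, 0.0437, 0.0437, 0.0437, 0.0437]  mean=-0.2203  Neff=6.1620  idx=[0, 0, 1, 1, 2, 2, 3, 4, 6]

post_mean = -0.2203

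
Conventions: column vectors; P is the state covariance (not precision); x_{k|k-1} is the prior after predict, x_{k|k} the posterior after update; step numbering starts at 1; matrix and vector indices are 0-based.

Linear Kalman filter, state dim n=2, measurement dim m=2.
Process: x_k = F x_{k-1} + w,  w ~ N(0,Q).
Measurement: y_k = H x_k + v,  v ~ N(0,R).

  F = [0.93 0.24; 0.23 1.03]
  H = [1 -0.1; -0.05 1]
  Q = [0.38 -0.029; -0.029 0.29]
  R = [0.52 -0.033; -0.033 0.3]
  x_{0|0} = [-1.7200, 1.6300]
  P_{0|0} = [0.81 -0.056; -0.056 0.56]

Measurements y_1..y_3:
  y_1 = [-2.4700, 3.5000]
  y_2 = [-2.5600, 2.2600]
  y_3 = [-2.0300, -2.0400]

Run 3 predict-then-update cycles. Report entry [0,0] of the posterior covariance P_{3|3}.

P_post[0,0] = 0.2901

step 1: x^-=[-1.2084, 1.2833]  P^-=[1.0878 0.2260; 0.2260 0.9004]  S=[1.5716 0.0497; 0.0497 1.1805]  K=[0.6741 0.1170; 0.0628 0.7505]  nu=[-1.1333, 2.1563]  x^+=[-1.7201, 2.8305]  P^+=[0.3497 0.0303; 0.0303 0.2246]
step 2: x^-=[-0.9204, 2.5198]  P^-=[0.7089 0.1321; 0.1321 0.5611]  S=[1.2081 0.0082; 0.0082 0.8497]  K=[0.5751 0.1082; 0.0585 0.6521]  nu=[-1.3877, -0.3058]  x^+=[-1.7515, 2.2393]  P^+=[0.2983 0.0284; 0.0284 0.1951]
step 3: x^-=[-1.0915, 1.9036]  P^-=[0.6619 0.1118; 0.1118 0.5262]  S=[1.1648 -0.0064; -0.0064 0.8167]  K=[0.5592 0.1007; 0.0543 0.6379]  nu=[-0.7481, -3.9982]  x^+=[-1.9126, -0.6875]  P^+=[0.2901 0.0263; 0.0263 0.1909]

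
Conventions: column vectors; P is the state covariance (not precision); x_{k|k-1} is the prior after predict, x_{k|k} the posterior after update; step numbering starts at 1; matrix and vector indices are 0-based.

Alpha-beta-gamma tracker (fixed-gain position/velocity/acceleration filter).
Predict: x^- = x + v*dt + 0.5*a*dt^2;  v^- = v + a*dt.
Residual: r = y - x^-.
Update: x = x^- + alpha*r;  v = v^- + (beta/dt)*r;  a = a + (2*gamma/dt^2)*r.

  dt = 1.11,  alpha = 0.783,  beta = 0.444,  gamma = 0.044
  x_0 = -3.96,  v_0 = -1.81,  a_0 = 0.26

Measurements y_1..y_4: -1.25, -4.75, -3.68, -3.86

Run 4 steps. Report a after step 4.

a_post = 0.3500

step 1: x_pred=-5.8089  r=4.5589  x^+=-2.2393  v^+=0.3022  a^+=0.5856
step 2: x_pred=-1.5431  r=-3.2069  x^+=-4.0541  v^+=-0.3306  a^+=0.3566
step 3: x_pred=-4.2014  r=0.5214  x^+=-3.7931  v^+=0.2738  a^+=0.3938
step 4: x_pred=-3.2466  r=-0.6134  x^+=-3.7269  v^+=0.4656  a^+=0.3500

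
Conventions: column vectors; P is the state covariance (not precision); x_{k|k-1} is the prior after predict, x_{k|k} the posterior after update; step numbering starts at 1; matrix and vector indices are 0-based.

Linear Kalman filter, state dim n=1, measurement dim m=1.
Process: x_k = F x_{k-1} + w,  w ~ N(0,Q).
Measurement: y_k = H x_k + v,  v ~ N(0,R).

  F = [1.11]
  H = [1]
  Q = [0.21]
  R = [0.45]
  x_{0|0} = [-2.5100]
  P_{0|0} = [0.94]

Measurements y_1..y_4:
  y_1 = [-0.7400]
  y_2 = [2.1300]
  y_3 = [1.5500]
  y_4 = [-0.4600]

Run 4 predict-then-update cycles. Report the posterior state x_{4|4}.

x_post = [0.3675]

step 1: x^-=[-2.7861]  P^-=[1.3682]  S=[1.8182]  K=[0.7525]  nu=[2.0461]  x^+=[-1.2464]  P^+=[0.3386]
step 2: x^-=[-1.3835]  P^-=[0.6272]  S=[1.0772]  K=[0.5823]  nu=[3.5135]  x^+=[0.6623]  P^+=[0.2620]
step 3: x^-=[0.7351]  P^-=[0.5328]  S=[0.9828]  K=[0.5421]  nu=[0.8149]  x^+=[1.1769]  P^+=[0.2440]
step 4: x^-=[1.3063]  P^-=[0.5106]  S=[0.9606]  K=[0.5315]  nu=[-1.7663]  x^+=[0.3675]  P^+=[0.2392]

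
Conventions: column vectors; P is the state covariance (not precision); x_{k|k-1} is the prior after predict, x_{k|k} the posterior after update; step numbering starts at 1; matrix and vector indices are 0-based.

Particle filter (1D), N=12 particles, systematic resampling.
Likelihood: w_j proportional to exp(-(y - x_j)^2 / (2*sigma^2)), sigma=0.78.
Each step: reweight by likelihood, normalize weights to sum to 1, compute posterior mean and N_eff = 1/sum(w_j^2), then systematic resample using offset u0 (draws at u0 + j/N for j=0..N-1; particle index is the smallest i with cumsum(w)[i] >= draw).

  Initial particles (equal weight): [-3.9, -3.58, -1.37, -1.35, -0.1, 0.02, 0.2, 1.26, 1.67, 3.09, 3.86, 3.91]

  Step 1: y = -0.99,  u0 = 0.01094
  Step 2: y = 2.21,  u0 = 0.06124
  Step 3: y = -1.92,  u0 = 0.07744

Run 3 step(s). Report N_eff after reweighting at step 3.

N_eff = 10.4192

step 1: w=[0.0003, 0.0013, 0.2886, 0.2922, 0.1695, 0.1405, 0.1015, 0.0051, 0.0010, 0.0000, 0.0000, 0.0000]  mean=-0.7816  Neff=4.3959  idx=[2, 2, 2, 2, 3, 3, 3, 4, 4, 5, 5, 6]
step 2: w=[0.0003, 0.0003, 0.0003, 0.0003, 0.0003, 0.0003, 0.0003, 0.1245, 0.1245, 0.1940, 0.1940, 0.3611]  mean=0.0524  Neff=4.2256  idx=[7, 8, 8, 9, 9, 10, 10, 11, 11, 11, 11, 11]
step 3: w=[0.1307, 0.1307, 0.1307, 0.0902, 0.0902, 0.0902, 0.0902, 0.0495, 0.0495, 0.0495, 0.0495, 0.0495]  mean=0.0175  Neff=10.4192  idx=[0, 1, 1, 2, 3, 4, 5, 5, 6, 8, 10, 11]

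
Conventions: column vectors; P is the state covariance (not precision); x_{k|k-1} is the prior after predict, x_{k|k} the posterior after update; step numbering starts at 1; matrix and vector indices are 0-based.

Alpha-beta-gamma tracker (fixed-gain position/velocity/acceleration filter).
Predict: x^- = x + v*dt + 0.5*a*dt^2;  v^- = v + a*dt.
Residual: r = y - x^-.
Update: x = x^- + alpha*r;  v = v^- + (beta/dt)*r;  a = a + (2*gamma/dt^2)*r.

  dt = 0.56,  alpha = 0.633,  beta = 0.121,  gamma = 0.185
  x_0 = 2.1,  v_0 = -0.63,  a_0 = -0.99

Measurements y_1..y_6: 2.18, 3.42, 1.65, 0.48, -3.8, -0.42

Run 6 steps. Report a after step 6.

a_post = -3.1096

step 1: x_pred=1.5920  r=0.5880  x^+=1.9642  v^+=-1.0573  a^+=-0.2962
step 2: x_pred=1.3256  r=2.0944  x^+=2.6514  v^+=-0.7707  a^+=2.1748
step 3: x_pred=2.5608  r=-0.9108  x^+=1.9843  v^+=0.2504  a^+=1.1002
step 4: x_pred=2.2970  r=-1.8170  x^+=1.1468  v^+=0.4739  a^+=-1.0436
step 5: x_pred=1.2486  r=-5.0486  x^+=-1.9472  v^+=-1.2013  a^+=-7.0002
step 6: x_pred=-3.7175  r=3.2975  x^+=-1.6302  v^+=-4.4089  a^+=-3.1096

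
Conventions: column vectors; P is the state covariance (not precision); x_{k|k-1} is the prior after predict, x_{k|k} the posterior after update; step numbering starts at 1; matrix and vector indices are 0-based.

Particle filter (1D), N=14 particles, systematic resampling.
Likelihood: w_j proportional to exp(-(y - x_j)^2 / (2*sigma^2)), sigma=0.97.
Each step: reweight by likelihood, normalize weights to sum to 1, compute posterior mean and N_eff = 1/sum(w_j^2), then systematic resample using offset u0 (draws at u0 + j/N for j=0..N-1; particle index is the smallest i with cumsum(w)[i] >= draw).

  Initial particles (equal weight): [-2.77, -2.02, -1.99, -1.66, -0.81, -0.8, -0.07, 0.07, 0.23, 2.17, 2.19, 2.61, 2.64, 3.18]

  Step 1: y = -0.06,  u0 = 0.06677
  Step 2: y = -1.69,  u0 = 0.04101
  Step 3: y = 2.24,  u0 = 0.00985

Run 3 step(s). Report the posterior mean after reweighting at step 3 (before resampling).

post_mean = -0.0490

step 1: w=[0.0039, 0.0251, 0.0267, 0.0496, 0.1435, 0.1447, 0.1935, 0.1918, 0.1851, 0.0138, 0.0131, 0.0044, 0.0040, 0.0007]  mean=-0.3037  Neff=6.4839  idx=[3, 4, 4, 5, 5, 6, 6, 6, 7, 7, 8, 8, 8, 12]
step 2: w=[0.1926, 0.1277, 0.1277, 0.1265, 0.1265, 0.0478, 0.0478, 0.0478, 0.0371, 0.0371, 0.0272, 0.0272, 0.0272, 0.0000]  mean=-0.7149  Neff=8.8104  idx=[0, 0, 0, 1, 2, 2, 3, 3, 4, 4, 6, 7, 9, 11]
step 3: w=[0.0008, 0.0008, 0.0008, 0.0194, 0.0194, 0.0194, 0.0200, 0.0200, 0.0200, 0.0200, 0.1595, 0.1595, 0.2226, 0.3176]  mean=-0.0490  Neff=4.9006  idx=[3, 7, 10, 10, 10, 11, 11, 12, 12, 12, 13, 13, 13, 13]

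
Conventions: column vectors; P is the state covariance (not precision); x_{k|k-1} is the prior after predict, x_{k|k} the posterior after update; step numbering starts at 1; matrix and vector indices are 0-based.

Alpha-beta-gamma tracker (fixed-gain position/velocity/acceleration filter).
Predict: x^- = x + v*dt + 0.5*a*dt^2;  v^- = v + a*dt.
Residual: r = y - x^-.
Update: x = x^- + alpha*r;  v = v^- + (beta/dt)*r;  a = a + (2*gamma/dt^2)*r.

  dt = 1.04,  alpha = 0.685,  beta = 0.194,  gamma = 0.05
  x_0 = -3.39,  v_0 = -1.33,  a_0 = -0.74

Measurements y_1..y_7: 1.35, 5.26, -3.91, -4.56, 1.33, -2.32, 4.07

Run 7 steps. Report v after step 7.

step 1: x_pred=-5.1734  r=6.5234  x^+=-0.7049  v^+=-0.8827  a^+=-0.1369
step 2: x_pred=-1.6969  r=6.9569  x^+=3.0686  v^+=0.2726  a^+=0.5063
step 3: x_pred=3.6259  r=-7.5359  x^+=-1.5362  v^+=-0.6065  a^+=-0.1904
step 4: x_pred=-2.2699  r=-2.2901  x^+=-3.8386  v^+=-1.2317  a^+=-0.4021
step 5: x_pred=-5.3371  r=6.6671  x^+=-0.7701  v^+=-0.4063  a^+=0.2143
step 6: x_pred=-1.0768  r=-1.2432  x^+=-1.9284  v^+=-0.4153  a^+=0.0993
step 7: x_pred=-2.3066  r=6.3766  x^+=2.0614  v^+=0.8774  a^+=0.6889

v_post = 0.8774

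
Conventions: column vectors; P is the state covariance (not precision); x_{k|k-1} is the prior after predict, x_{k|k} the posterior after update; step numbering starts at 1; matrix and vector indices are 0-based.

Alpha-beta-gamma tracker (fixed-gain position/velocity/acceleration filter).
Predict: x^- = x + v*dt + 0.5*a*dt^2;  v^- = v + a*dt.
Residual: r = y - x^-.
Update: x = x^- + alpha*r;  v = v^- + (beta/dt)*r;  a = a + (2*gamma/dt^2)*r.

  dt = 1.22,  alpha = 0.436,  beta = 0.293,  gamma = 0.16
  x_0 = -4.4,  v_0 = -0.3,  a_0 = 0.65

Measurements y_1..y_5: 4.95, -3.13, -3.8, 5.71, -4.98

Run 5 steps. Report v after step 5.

step 1: x_pred=-4.2823  r=9.2323  x^+=-0.2570  v^+=2.7103  a^+=2.6349
step 2: x_pred=5.0104  r=-8.1404  x^+=1.4612  v^+=3.9698  a^+=0.8847
step 3: x_pred=6.9628  r=-10.7628  x^+=2.2702  v^+=2.4644  a^+=-1.4292
step 4: x_pred=4.2131  r=1.4969  x^+=4.8658  v^+=1.0802  a^+=-1.1074
step 5: x_pred=5.3595  r=-10.3395  x^+=0.8515  v^+=-2.7540  a^+=-3.3303

v_post = -2.7540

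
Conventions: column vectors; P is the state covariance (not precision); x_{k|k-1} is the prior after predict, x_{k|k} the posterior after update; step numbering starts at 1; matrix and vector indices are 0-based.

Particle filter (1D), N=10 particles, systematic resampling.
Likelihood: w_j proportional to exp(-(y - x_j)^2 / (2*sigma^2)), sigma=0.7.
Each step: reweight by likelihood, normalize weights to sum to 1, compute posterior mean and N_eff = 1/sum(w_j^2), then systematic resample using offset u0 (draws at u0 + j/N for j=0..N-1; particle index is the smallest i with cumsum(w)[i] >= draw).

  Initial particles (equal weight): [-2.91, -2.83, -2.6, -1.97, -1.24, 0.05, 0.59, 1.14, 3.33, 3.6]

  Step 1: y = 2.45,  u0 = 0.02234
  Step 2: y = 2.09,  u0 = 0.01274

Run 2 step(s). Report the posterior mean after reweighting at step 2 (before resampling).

post_mean = 2.3706

step 1: w=[0.0000, 0.0000, 0.0000, 0.0000, 0.0000, 0.0030, 0.0319, 0.1889, 0.4939, 0.2823]  mean=2.8951  Neff=2.7755  idx=[6, 7, 7, 8, 8, 8, 8, 9, 9, 9]
step 2: w=[0.0498, 0.1968, 0.1968, 0.1030, 0.1030, 0.1030, 0.1030, 0.0483, 0.0483, 0.0483]  mean=2.3706  Neff=7.7316  idx=[0, 1, 1, 2, 2, 3, 4, 5, 6, 8]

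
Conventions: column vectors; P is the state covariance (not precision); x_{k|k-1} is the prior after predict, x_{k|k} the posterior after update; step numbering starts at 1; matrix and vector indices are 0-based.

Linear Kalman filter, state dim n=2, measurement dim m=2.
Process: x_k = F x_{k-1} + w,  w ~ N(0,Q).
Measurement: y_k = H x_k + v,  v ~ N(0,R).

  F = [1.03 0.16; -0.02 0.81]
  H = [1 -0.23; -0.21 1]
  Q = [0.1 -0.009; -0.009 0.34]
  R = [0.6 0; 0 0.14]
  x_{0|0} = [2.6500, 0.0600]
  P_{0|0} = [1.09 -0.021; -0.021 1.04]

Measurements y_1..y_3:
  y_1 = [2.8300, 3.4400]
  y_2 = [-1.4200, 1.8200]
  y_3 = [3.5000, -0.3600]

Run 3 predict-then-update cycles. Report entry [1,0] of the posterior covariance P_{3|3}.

step 1: x^-=[2.7391, -0.0044]  P^-=[1.2761 0.0859; 0.0859 1.0235]  S=[1.8907 -0.4133; -0.4133 1.1837]  K=[0.6830 0.0847; 0.1154 0.8897]  nu=[0.0899, 4.0196]  x^+=[3.1408, 3.5823]  P^+=[0.4334 0.1029; 0.1029 0.1462]
step 2: x^-=[3.8082, 2.8389]  P^-=[0.5975 0.0865; 0.0865 0.4327]  S=[1.1806 -0.1343; -0.1343 0.5628]  K=[0.4948 0.0489; 0.0748 0.7545]  nu=[-4.5752, -0.2192]  x^+=[1.5336, 2.3312]  P^+=[0.3136 0.0727; 0.0727 0.1209]
step 3: x^-=[1.9526, 1.8576]  P^-=[0.4598 0.0606; 0.0606 0.4171]  S=[1.0539 -0.1289; -0.1289 0.5519]  K=[0.4272 0.0347; 0.0578 0.7462]  nu=[1.9746, -1.8076]  x^+=[2.7335, 0.6230]  P^+=[0.2705 0.0617; 0.0617 0.1174]

P_post[1,0] = 0.0617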